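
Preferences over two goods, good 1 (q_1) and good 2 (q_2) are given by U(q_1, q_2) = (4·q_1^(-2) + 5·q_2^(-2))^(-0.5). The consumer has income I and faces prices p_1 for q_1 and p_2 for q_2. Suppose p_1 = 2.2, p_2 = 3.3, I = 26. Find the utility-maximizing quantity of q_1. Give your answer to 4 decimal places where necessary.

q_1* = 4.9006

Substitute q_2 = (q_2/q_1)·q_1 into the budget: q_1* = I/(p_1 + p_2·(q_2/q_1)).
Numerically q_2/q_1 = 0.941036, so q_1* = 26/(2.2 + 3.3·0.941036) = 4.9006.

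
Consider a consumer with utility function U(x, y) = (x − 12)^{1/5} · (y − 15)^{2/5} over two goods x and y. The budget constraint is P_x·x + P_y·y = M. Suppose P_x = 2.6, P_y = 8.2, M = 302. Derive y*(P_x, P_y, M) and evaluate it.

y* = 27.0163

Let x' = x−12, y' = y−15. MRS = (1/2)·y'/x' = P_x/P_y.
Substituting into the budget: x* = 12 + 1/3·(M − 12·P_x − 15·P_y)/P_x, and y* = 15 + 2/3·(…)/P_y.
Discretionary income = 302 − 12·2.6 − 15·8.2 = 147.8; y* = 15 + 2/3·147.8/8.2 = 27.0163.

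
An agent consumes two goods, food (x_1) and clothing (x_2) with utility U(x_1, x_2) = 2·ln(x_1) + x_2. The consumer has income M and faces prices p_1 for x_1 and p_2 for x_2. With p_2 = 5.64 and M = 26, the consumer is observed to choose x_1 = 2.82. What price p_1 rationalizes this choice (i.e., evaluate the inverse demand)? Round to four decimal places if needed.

MU_x_1 = 2/x_1, MU_x_2 = 1. Tangency: 2/x_1 = p_1/p_2.
So x_1*(p_1,p_2) = 2·p_2/p_1, independent of income; and x_2* = (M − 2·p_2)/p_2.
Set x_1* = 2.82 in the demand function and solve for p_1: p_1 = 4.

p_1 = 4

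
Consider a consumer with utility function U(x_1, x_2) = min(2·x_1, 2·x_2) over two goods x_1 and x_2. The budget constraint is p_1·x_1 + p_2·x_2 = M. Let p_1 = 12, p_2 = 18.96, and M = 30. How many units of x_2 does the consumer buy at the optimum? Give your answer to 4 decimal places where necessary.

x_2* = 0.969

Leontief preferences: the optimum is at the kink where x_1/2 = x_2/2, i.e. x_2 = x_1.
Budget: p_1·x_1 + p_2·x_1 = M, so (2·p_1 + 2·p_2)·x_1 = 2·M.
Demand: x_1*(p_1,p_2,M) = 2·M/(2·p_1 + 2·p_2), x_2* = 2·M/(2·p_1 + 2·p_2).
Here 2·12 + 2·18.96 = 61.92, giving x_2* = 0.969.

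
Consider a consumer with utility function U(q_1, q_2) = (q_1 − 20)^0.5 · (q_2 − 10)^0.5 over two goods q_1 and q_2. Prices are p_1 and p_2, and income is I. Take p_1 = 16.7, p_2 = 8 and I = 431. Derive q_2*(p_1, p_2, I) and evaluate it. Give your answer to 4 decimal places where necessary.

This is Cobb-Douglas in (q_1−20, q_2−10): tangency gives 0.5·p_2·(q_2−10) = 0.5·p_1·(q_1−20).
Substituting into the budget: q_1* = 20 + 0.5·(I − 20·p_1 − 10·p_2)/p_1, and q_2* = 10 + 0.5·(…)/p_2.
Discretionary income = 431 − 20·16.7 − 10·8 = 17; q_2* = 10 + 0.5·17/8 = 11.0625.

q_2* = 11.0625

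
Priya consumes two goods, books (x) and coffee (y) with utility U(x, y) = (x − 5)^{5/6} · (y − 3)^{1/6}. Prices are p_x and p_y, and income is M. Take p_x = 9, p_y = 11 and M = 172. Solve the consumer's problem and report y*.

Let x' = x−5, y' = y−3. MRS = 5·y'/x' = p_x/p_y.
Substituting into the budget: x* = 5 + 5/6·(M − 5·p_x − 3·p_y)/p_x, and y* = 3 + 1/6·(…)/p_y.
Discretionary income = 172 − 5·9 − 3·11 = 94; y* = 3 + 1/6·94/11 = 4.4242.

y* = 4.4242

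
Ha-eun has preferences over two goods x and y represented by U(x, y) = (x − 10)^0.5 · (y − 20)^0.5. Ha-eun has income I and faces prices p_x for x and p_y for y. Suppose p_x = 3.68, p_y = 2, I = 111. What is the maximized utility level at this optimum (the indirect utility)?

MRS = (y−20)/(x−10). Tangency with p_x/p_y gives y−20 = (p_x/p_y)·(x−10).
Substituting into the budget: x* = 10 + 0.5·(I − 10·p_x − 20·p_y)/p_x, and y* = 20 + 0.5·(…)/p_y.
Discretionary income = 111 − 10·3.68 − 20·2 = 34.2; x* = 10 + 0.5·34.2/3.68 = 14.6467; y* = 20 + 0.5·34.2/2 = 28.55.
Utility at the optimum: U(14.6467, 28.55) = 6.3031.

V = 6.3031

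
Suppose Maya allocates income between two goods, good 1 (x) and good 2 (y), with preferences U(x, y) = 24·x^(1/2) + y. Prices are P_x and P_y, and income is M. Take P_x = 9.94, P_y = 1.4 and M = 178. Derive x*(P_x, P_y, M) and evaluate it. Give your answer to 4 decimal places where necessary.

x* = 2.8566

Solve: √x = 12·P_y/P_x, so x*(P_x,P_y) = (12·P_y/P_x)², and y* = (M − P_x·x*)/P_y.
Plugging in: x* = (12·1.4/9.94)² = 2.8566.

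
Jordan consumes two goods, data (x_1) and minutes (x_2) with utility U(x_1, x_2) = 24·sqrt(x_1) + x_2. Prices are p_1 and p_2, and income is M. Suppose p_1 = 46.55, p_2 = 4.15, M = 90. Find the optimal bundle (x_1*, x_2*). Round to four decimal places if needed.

x_1* = 1.1445, x_2* = 8.8489

MU_x_1 = 12/√x_1, MU_x_2 = 1. Tangency: 12/√x_1 = p_1/p_2.
Solve: √x_1 = 12·p_2/p_1, so x_1*(p_1,p_2) = (12·p_2/p_1)², and x_2* = (M − p_1·x_1*)/p_2.
Plugging in: x_1* = (12·4.15/46.55)² = 1.1445, x_2* = 8.8489.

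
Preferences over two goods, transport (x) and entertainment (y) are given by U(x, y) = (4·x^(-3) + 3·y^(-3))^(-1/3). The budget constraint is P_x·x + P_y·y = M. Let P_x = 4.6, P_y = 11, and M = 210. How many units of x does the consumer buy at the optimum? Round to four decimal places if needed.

Numerically y/x = 0.748353, so x* = 210/(4.6 + 11·0.748353) = 16.3655.

x* = 16.3655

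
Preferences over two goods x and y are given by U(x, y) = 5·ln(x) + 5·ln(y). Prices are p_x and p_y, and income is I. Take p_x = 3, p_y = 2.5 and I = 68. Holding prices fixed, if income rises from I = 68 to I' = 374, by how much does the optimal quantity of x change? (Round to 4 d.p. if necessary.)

Δx* = 51

Tangency: MRS = y/x = p_x/p_y.
Rearranging, p_y·y = p_x·x. Substituting into the budget gives p_x·x·(1 + 1) = I.
Demand: x*(p_x,p_y,I) = 0.5·I/p_x and y* = 0.5·I/p_y.
At p_x=3, p_y=2.5, I=68: x* = 0.5·68/3 = 11.3333.
At I' = 374: x* = 62.3333. Change: 62.3333 − 11.3333 = 51.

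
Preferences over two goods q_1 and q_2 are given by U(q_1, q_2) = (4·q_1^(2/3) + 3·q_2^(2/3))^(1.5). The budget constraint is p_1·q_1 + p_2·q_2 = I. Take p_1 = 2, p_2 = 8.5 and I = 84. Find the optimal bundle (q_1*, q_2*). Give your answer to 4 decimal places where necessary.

From the CES first-order condition, (4/3)·(q_2/q_1)^(1/3) = p_1/p_2.
Solve for the ratio: q_2/q_1 = [(3/4)·p_1/p_2]^(3).
Substitute q_2 = (q_2/q_1)·q_1 into the budget: q_1* = I/(p_1 + p_2·(q_2/q_1)).
Numerically q_2/q_1 = 0.005496, so q_1* = 84/(2 + 8.5·0.005496) = 41.0414 and q_2* = 0.005496·41.0414 = 0.2255.

q_1* = 41.0414, q_2* = 0.2255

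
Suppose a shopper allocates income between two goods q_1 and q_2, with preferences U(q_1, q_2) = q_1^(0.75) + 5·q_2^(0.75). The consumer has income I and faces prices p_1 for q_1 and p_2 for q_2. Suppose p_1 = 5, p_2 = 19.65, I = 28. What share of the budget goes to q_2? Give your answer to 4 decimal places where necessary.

share on q_2 = 0.9115

MRS = MU_q_1/MU_q_2 = (1/5)·(q_2/q_1)^(0.25). Set equal to p_1/p_2.
Solve for the ratio: q_2/q_1 = [5·p_1/p_2]^(4).
With the ratio pinned down, the budget gives q_1* = I/(p_1 + p_2·(q_2/q_1)) and q_2* = (q_2/q_1)·q_1*.
Numerically q_2/q_1 = 2.620051, so q_1* = 28/(5 + 19.65·2.620051) = 0.4957 and q_2* = 2.620051·0.4957 = 1.2988.
Expenditure on q_2: 19.65·1.2988 = 25.5214; share = 0.9115.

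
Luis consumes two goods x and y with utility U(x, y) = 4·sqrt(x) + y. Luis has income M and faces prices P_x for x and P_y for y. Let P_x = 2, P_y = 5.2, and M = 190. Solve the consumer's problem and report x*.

x* = 27.04

Utility is quasi-linear in y; the FOC for x is 2/√x = P_x/P_y.
Thus x* = (2·P_y/P_x)² — independent of M — with the rest of income spent on y.
Plugging in: x* = (2·5.2/2)² = 27.04.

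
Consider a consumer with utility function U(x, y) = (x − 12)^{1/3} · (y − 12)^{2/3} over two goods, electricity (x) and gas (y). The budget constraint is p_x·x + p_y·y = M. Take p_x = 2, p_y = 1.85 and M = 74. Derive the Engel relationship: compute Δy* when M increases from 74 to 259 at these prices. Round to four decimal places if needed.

This is Cobb-Douglas in (x−12, y−12): tangency gives 1/3·p_y·(y−12) = 2/3·p_x·(x−12).
After buying the subsistence bundle (12, 12), a share 1/3 of the remaining income goes to x: x* = 12 + 1/3·(M − 12p_x − 12p_y)/p_x.
Discretionary income = 74 − 12·2 − 12·1.85 = 27.8; y* = 12 + 2/3·27.8/1.85 = 22.018.
At M' = 259: y* = 88.6847. Change: 88.6847 − 22.018 = 66.6667.

Δy* = 66.6667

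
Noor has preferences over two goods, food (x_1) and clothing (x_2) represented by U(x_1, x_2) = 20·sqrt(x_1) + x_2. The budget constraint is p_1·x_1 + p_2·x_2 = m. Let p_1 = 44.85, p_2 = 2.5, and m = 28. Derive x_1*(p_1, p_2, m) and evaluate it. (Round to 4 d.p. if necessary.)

x_1* = 0.3107

Set MRS = p_1/p_2: 10·x_1^(−1/2) = p_1/p_2.
Solve: √x_1 = 10·p_2/p_1, so x_1*(p_1,p_2) = (10·p_2/p_1)², and x_2* = (m − p_1·x_1*)/p_2.
Plugging in: x_1* = (10·2.5/44.85)² = 0.3107.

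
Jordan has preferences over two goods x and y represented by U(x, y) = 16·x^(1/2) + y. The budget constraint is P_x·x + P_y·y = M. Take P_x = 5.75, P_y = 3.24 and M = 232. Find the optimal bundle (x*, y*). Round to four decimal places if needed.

x* = 20.3205, y* = 35.5423

MU_x = 8/√x, MU_y = 1. Tangency: 8/√x = P_x/P_y.
Thus x* = (8·P_y/P_x)² — independent of M — with the rest of income spent on y.
Plugging in: x* = (8·3.24/5.75)² = 20.3205, y* = 35.5423.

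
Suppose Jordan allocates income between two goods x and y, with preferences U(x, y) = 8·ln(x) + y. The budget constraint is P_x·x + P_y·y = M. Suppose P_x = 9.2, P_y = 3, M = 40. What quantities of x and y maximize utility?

Set MRS = P_x/P_y: (8/x)/1 = P_x/P_y.
So x*(P_x,P_y) = 8·P_y/P_x, independent of income; and y* = (M − 8·P_y)/P_y.
At the given prices: x* = 8·3/9.2 = 2.6087, and y* = 5.3333.

x* = 2.6087, y* = 5.3333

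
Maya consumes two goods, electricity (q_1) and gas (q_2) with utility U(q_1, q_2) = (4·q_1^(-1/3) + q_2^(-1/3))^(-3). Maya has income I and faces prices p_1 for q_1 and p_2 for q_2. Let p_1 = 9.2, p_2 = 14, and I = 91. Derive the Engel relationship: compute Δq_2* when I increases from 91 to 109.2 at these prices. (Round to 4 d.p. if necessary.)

MU_q_1 ∝ 4·q_1^(-4/3), MU_q_2 ∝ q_2^(-4/3), so MRS = 4·(q_2/q_1)^(4/3) = p_1/p_2.
Solve for the ratio: q_2/q_1 = [(1/4)·p_1/p_2]^(0.75).
Substitute q_2 = (q_2/q_1)·q_1 into the budget: q_1* = I/(p_1 + p_2·(q_2/q_1)).
Numerically q_2/q_1 = 0.258048, so q_1* = 91/(9.2 + 14·0.258048) = 7.1023 and q_2* = 0.258048·7.1023 = 1.8327.
At I' = 109.2: q_2* = 2.1993. Change: 2.1993 − 1.8327 = 0.3665.

Δq_2* = 0.3665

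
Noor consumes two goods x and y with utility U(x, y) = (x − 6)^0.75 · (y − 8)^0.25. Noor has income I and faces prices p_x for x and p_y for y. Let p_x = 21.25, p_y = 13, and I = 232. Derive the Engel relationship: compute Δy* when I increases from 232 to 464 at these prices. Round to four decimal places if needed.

MRS = 3·(y−8)/(x−6). Tangency with p_x/p_y gives y−8 = (1/3)·(p_x/p_y)·(x−6).
Substituting into the budget: x* = 6 + 0.75·(I − 6·p_x − 8·p_y)/p_x, and y* = 8 + 0.25·(…)/p_y.
Discretionary income = 232 − 6·21.25 − 8·13 = 0.5; y* = 8 + 0.25·0.5/13 = 8.0096.
At I' = 464: y* = 12.4712. Change: 12.4712 − 8.0096 = 4.4615.

Δy* = 4.4615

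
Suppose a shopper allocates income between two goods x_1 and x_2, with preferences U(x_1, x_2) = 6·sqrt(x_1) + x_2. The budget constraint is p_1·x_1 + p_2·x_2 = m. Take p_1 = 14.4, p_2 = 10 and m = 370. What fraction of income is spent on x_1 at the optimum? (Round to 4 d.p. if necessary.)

Utility is quasi-linear in x_2; the FOC for x_1 is 3/√x_1 = p_1/p_2.
Solve: √x_1 = 3·p_2/p_1, so x_1*(p_1,p_2) = (3·p_2/p_1)², and x_2* = (m − p_1·x_1*)/p_2.
Plugging in: x_1* = (3·10/14.4)² = 4.3403, x_2* = 30.75.
Expenditure on x_1: 14.4·4.3403 = 62.5; share = 0.1689.

share on x_1 = 0.1689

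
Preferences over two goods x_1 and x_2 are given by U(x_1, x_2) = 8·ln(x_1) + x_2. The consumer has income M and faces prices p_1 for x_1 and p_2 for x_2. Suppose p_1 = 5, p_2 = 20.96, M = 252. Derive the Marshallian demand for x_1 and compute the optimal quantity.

MU_x_1 = 8/x_1, MU_x_2 = 1. Tangency: 8/x_1 = p_1/p_2.
So x_1*(p_1,p_2) = 8·p_2/p_1, independent of income; and x_2* = (M − 8·p_2)/p_2.
At the given prices: x_1* = 8·20.96/5 = 33.536.

x_1* = 33.536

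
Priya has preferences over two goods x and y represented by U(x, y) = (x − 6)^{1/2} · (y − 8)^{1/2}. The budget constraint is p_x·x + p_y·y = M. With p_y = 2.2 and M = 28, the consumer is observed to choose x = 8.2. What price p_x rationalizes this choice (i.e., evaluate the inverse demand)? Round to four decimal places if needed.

This is Cobb-Douglas in (x−6, y−8): tangency gives 0.5·p_y·(y−8) = 0.5·p_x·(x−6).
After buying the subsistence bundle (6, 8), a share 0.5 of the remaining income goes to x: x* = 6 + 0.5·(M − 6p_x − 8p_y)/p_x.
Set x* = 8.2 in the demand function and solve for p_x: p_x = 1.

p_x = 1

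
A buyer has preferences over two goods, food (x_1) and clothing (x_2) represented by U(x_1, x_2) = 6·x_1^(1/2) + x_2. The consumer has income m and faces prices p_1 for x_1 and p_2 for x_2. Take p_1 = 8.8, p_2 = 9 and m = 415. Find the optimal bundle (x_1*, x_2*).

x_1* = 9.4137, x_2* = 36.9066

Utility is quasi-linear in x_2; the FOC for x_1 is 3/√x_1 = p_1/p_2.
Solve: √x_1 = 3·p_2/p_1, so x_1*(p_1,p_2) = (3·p_2/p_1)², and x_2* = (m − p_1·x_1*)/p_2.
Plugging in: x_1* = (3·9/8.8)² = 9.4137, x_2* = 36.9066.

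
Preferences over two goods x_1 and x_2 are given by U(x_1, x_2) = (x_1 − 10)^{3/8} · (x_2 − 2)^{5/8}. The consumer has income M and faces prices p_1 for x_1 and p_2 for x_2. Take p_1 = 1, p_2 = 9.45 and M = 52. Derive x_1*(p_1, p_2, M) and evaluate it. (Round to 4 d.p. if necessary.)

x_1* = 18.6625

Substituting into the budget: x_1* = 10 + 0.375·(M − 10·p_1 − 2·p_2)/p_1, and x_2* = 2 + 0.625·(…)/p_2.
Discretionary income = 52 − 10·1 − 2·9.45 = 23.1; x_1* = 10 + 0.375·23.1/1 = 18.6625.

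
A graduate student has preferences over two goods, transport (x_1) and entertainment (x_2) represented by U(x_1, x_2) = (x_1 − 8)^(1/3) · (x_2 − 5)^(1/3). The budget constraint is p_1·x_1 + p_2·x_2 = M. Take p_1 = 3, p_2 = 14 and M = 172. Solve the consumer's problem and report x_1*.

This is Cobb-Douglas in (x_1−8, x_2−5): tangency gives 1/3·p_2·(x_2−5) = 1/3·p_1·(x_1−8).
After buying the subsistence bundle (8, 5), a share 0.5 of the remaining income goes to x_1: x_1* = 8 + 0.5·(M − 8p_1 − 5p_2)/p_1.
Discretionary income = 172 − 8·3 − 5·14 = 78; x_1* = 8 + 0.5·78/3 = 21.

x_1* = 21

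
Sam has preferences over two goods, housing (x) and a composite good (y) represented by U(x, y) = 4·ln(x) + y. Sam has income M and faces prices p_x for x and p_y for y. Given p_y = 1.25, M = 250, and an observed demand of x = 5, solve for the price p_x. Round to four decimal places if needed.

Set MRS = p_x/p_y: (4/x)/1 = p_x/p_y.
So x*(p_x,p_y) = 4·p_y/p_x, independent of income; and y* = (M − 4·p_y)/p_y.
Set x* = 5 in the demand function and solve for p_x: p_x = 1.

p_x = 1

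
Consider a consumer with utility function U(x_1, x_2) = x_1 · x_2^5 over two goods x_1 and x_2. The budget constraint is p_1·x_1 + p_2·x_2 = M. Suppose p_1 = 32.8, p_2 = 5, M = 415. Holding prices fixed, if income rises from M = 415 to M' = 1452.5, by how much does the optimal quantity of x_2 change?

MU_x_1/MU_x_2 = (x_2)/(5·x_1); tangency sets this equal to p_1/p_2.
Rearranging, p_2·x_2 = 5·p_1·x_1. Substituting into the budget gives p_1·x_1·(1 + 5) = M.
Demand: x_1*(p_1,p_2,M) = 1/6·M/p_1 and x_2* = 5/6·M/p_2.
At p_1=32.8, p_2=5, M=415: x_2* = 5/6·415/5 = 69.1667.
At M' = 1452.5: x_2* = 242.0833. Change: 242.0833 − 69.1667 = 172.9167.

Δx_2* = 172.9167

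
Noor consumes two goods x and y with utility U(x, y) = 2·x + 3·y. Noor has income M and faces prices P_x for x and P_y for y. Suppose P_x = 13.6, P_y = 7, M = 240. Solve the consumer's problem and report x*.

Perfect substitutes: compare marginal utility per dollar. 2/P_x vs 3/P_y → 0.1471 vs 0.4286.
y gives more utility per dollar, so spend all income on y: y* = M/P_y, x* = 0.
Numerically: x* = 0, y* = 34.2857.

x* = 0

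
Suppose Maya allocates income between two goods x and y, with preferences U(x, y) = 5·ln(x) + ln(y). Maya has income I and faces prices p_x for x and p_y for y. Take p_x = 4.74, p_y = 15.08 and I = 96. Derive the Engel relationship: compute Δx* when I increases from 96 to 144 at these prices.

Demand: x*(p_x,p_y,I) = 5/6·I/p_x and y* = 1/6·I/p_y.
At p_x=4.74, p_y=15.08, I=96: x* = 5/6·96/4.74 = 16.8776.
At I' = 144: x* = 25.3165. Change: 25.3165 − 16.8776 = 8.4388.

Δx* = 8.4388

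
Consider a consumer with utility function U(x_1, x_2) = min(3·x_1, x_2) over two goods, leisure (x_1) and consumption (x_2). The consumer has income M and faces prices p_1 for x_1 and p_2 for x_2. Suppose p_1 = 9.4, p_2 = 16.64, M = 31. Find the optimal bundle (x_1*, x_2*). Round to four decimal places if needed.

Demand: x_1*(p_1,p_2,M) = M/(p_1 + 3·p_2), x_2* = 3·M/(p_1 + 3·p_2).
Here 9.4 + 3·16.64 = 59.32, giving x_1* = 0.5226 and x_2* = 1.5678.

x_1* = 0.5226, x_2* = 1.5678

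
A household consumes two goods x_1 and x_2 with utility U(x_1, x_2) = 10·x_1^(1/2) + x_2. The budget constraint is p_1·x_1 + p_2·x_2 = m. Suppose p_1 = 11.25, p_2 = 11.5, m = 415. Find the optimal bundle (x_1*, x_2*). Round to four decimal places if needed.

x_1* = 26.1235, x_2* = 10.5314

Thus x_1* = (5·p_2/p_1)² — independent of m — with the rest of income spent on x_2.
Plugging in: x_1* = (5·11.5/11.25)² = 26.1235, x_2* = 10.5314.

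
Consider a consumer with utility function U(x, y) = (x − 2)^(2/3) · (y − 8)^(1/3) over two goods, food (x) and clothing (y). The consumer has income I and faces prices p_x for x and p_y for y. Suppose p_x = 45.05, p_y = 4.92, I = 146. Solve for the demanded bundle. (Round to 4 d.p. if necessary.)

Let x' = x−2, y' = y−8. MRS = 2·y'/x' = p_x/p_y.
After buying the subsistence bundle (2, 8), a share 2/3 of the remaining income goes to x: x* = 2 + 2/3·(I − 2p_x − 8p_y)/p_x.
Discretionary income = 146 − 2·45.05 − 8·4.92 = 16.54; x* = 2 + 2/3·16.54/45.05 = 2.2448; y* = 8 + 1/3·16.54/4.92 = 9.1206.

x* = 2.2448, y* = 9.1206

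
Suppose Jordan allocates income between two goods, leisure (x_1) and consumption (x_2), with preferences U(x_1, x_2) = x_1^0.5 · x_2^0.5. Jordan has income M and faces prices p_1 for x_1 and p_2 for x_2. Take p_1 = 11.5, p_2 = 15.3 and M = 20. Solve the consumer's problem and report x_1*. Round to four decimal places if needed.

x_1* = 0.8696

Tangency: MRS = x_2/x_1 = p_1/p_2.
Rearranging, p_2·x_2 = p_1·x_1. Substituting into the budget gives p_1·x_1·(1 + 1) = M.
Demand: x_1*(p_1,p_2,M) = 0.5·M/p_1 and x_2* = 0.5·M/p_2.
At p_1=11.5, p_2=15.3, M=20: x_1* = 0.5·20/11.5 = 0.8696.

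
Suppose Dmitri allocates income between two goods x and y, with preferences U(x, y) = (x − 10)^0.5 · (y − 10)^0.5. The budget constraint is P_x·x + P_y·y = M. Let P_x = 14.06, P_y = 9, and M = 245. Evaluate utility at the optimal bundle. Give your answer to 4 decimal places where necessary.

MRS = (y−10)/(x−10). Tangency with P_x/P_y gives y−10 = (P_x/P_y)·(x−10).
Substituting into the budget: x* = 10 + 0.5·(M − 10·P_x − 10·P_y)/P_x, and y* = 10 + 0.5·(…)/P_y.
Discretionary income = 245 − 10·14.06 − 10·9 = 14.4; x* = 10 + 0.5·14.4/14.06 = 10.5121; y* = 10 + 0.5·14.4/9 = 10.8.
Utility at the optimum: U(10.5121, 10.8) = 0.6401.

V = 0.6401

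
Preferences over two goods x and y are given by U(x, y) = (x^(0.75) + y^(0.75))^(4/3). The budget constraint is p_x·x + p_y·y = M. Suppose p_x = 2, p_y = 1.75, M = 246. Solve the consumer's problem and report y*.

y* = 84.1784

MU_x ∝ x^(-0.25), MU_y ∝ y^(-0.25), so MRS = (y/x)^(0.25) = p_x/p_y.
Solve for the ratio: y/x = [p_x/p_y]^(4).
Substitute y = (y/x)·x into the budget: x* = M/(p_x + p_y·(y/x)).
Numerically y/x = 1.705956, so x* = 246/(2 + 1.75·1.705956) = 49.3439 and y* = 1.705956·49.3439 = 84.1784.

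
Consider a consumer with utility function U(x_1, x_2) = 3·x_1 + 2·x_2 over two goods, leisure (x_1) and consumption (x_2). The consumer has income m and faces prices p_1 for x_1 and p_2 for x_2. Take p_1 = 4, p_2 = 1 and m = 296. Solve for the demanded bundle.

Linear utility — the consumer picks whichever good has higher MU/price: 3/4 = 0.75 vs 2/1 = 2.
x_2 gives more utility per dollar, so spend all income on x_2: x_2* = m/p_2, x_1* = 0.
Numerically: x_1* = 0, x_2* = 296.

x_1* = 0, x_2* = 296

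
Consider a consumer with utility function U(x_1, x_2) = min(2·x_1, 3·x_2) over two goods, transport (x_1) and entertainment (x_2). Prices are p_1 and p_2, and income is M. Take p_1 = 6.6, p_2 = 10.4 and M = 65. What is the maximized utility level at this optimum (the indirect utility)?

Here 3·6.6 + 2·10.4 = 40.6, giving x_1* = 4.803 and x_2* = 3.202.
Utility at the optimum: U(4.803, 3.202) = 9.6059.

V = 9.6059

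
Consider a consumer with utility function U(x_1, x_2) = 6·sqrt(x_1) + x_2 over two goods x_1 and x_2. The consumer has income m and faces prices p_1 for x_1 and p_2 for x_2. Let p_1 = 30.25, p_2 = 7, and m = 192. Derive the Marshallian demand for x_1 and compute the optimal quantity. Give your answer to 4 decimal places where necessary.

x_1* = 0.4819

MU_x_1 = 3/√x_1, MU_x_2 = 1. Tangency: 3/√x_1 = p_1/p_2.
Thus x_1* = (3·p_2/p_1)² — independent of m — with the rest of income spent on x_2.
Plugging in: x_1* = (3·7/30.25)² = 0.4819.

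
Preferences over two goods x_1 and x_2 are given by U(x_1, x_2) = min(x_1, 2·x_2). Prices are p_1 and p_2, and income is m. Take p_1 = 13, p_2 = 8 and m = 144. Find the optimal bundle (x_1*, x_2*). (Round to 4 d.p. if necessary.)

x_1* = 8.4706, x_2* = 4.2353

With perfect complements, no substitution: consume in ratio x_1:x_2 = 2:1.
Budget: p_1·x_1 + p_2·(1/2)·x_1 = m, so (2·p_1 + p_2)·x_1 = 2·m.
Demand: x_1*(p_1,p_2,m) = 2·m/(2·p_1 + p_2), x_2* = m/(2·p_1 + p_2).
Here 2·13 + 8 = 34, giving x_1* = 8.4706 and x_2* = 4.2353.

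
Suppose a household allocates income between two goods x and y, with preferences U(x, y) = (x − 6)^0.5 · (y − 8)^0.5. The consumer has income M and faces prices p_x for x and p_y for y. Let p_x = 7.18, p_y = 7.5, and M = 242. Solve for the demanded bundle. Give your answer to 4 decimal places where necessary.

x* = 15.6741, y* = 17.2613

MRS = (y−8)/(x−6). Tangency with p_x/p_y gives y−8 = (p_x/p_y)·(x−6).
Substituting into the budget: x* = 6 + 0.5·(M − 6·p_x − 8·p_y)/p_x, and y* = 8 + 0.5·(…)/p_y.
Discretionary income = 242 − 6·7.18 − 8·7.5 = 138.92; x* = 6 + 0.5·138.92/7.18 = 15.6741; y* = 8 + 0.5·138.92/7.5 = 17.2613.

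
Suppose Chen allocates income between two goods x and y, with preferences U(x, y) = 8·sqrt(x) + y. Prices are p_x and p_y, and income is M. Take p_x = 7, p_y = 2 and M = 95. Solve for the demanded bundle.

x* = 1.3061, y* = 42.9286

Utility is quasi-linear in y; the FOC for x is 4/√x = p_x/p_y.
Solve: √x = 4·p_y/p_x, so x*(p_x,p_y) = (4·p_y/p_x)², and y* = (M − p_x·x*)/p_y.
Plugging in: x* = (4·2/7)² = 1.3061, y* = 42.9286.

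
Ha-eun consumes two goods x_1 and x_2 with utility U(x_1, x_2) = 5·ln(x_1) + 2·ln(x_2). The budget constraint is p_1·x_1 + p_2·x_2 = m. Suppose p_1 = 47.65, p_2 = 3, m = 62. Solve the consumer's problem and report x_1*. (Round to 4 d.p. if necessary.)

x_1* = 0.9294

The MRS is (5/2)·x_2/x_1. Set MRS = p_1/p_2.
So 5·p_2·x_2 = 2·p_1·x_1; combined with the budget, a share 5/7 of income goes to x_1.
Demand: x_1*(p_1,p_2,m) = 5/7·m/p_1 and x_2* = 2/7·m/p_2.
At p_1=47.65, p_2=3, m=62: x_1* = 5/7·62/47.65 = 0.9294.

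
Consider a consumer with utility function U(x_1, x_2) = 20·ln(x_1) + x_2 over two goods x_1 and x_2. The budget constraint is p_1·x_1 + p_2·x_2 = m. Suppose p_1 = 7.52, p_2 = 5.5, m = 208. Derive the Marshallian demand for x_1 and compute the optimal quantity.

MU_x_1 = 20/x_1, MU_x_2 = 1. Tangency: 20/x_1 = p_1/p_2.
So x_1*(p_1,p_2) = 20·p_2/p_1, independent of income; and x_2* = (m − 20·p_2)/p_2.
At the given prices: x_1* = 20·5.5/7.52 = 14.6277.

x_1* = 14.6277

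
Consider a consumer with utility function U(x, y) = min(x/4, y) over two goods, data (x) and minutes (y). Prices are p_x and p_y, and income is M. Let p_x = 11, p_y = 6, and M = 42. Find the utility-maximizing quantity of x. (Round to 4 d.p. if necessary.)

x* = 3.36

Leontief preferences: the optimum is at the kink where x/4 = y/1, i.e. y = (1/4)·x.
Budget: p_x·x + p_y·(1/4)·x = M, so (4·p_x + p_y)·x = 4·M.
Demand: x*(p_x,p_y,M) = 4·M/(4·p_x + p_y), y* = M/(4·p_x + p_y).
Here 4·11 + 6 = 50, giving x* = 3.36.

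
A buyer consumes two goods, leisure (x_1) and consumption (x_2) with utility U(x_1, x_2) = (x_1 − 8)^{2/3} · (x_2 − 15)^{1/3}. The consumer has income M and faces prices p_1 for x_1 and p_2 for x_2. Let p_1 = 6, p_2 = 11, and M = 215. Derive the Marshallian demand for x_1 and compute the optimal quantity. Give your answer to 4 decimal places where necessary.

x_1* = 8.2222

MRS = 2·(x_2−15)/(x_1−8). Tangency with p_1/p_2 gives x_2−15 = (1/2)·(p_1/p_2)·(x_1−8).
Substituting into the budget: x_1* = 8 + 2/3·(M − 8·p_1 − 15·p_2)/p_1, and x_2* = 15 + 1/3·(…)/p_2.
Discretionary income = 215 − 8·6 − 15·11 = 2; x_1* = 8 + 2/3·2/6 = 8.2222.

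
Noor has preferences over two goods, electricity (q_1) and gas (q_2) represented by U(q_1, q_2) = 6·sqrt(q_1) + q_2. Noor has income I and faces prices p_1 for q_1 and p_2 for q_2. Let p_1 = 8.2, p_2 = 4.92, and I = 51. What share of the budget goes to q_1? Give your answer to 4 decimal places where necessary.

share on q_1 = 0.5209

MU_q_1 = 3/√q_1, MU_q_2 = 1. Tangency: 3/√q_1 = p_1/p_2.
Thus q_1* = (3·p_2/p_1)² — independent of I — with the rest of income spent on q_2.
Plugging in: q_1* = (3·4.92/8.2)² = 3.24, q_2* = 4.9659.
Expenditure on q_1: 8.2·3.24 = 26.568; share = 0.5209.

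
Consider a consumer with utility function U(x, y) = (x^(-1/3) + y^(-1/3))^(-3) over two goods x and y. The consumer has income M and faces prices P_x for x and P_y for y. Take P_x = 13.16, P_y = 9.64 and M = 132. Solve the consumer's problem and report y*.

y* = 6.5802

From the CES first-order condition, (y/x)^(4/3) = P_x/P_y.
Hence y/x = (P_x/P_y)^(1/(4/3)), i.e. raised to the 0.75 power.
With the ratio pinned down, the budget gives x* = M/(P_x + P_y·(y/x)) and y* = (y/x)·x*.
Numerically y/x = 1.262944, so x* = 132/(13.16 + 9.64·1.262944) = 5.2102 and y* = 1.262944·5.2102 = 6.5802.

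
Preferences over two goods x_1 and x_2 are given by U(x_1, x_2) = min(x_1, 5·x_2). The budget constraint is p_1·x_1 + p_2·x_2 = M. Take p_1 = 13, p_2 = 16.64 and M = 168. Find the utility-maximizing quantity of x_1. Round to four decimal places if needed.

x_1* = 10.2891

Demand: x_1*(p_1,p_2,M) = 5·M/(5·p_1 + p_2), x_2* = M/(5·p_1 + p_2).
Here 5·13 + 16.64 = 81.64, giving x_1* = 10.2891.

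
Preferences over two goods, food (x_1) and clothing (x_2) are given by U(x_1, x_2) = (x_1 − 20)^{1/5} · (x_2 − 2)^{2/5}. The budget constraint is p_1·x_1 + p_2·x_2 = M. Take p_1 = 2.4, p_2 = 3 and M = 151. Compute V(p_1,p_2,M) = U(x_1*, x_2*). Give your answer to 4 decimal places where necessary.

V = 5.7453

Discretionary income = 151 − 20·2.4 − 2·3 = 97; x_1* = 20 + 1/3·97/2.4 = 33.4722; x_2* = 2 + 2/3·97/3 = 23.5556.
Utility at the optimum: U(33.4722, 23.5556) = 5.7453.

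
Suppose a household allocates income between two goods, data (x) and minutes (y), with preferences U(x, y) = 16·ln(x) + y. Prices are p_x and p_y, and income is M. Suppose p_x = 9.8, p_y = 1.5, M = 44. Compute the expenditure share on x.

share on x = 0.5455

So x*(p_x,p_y) = 16·p_y/p_x, independent of income; and y* = (M − 16·p_y)/p_y.
At the given prices: x* = 16·1.5/9.8 = 2.449, and y* = 13.3333.
Expenditure on x: 9.8·2.449 = 24; share = 0.5455.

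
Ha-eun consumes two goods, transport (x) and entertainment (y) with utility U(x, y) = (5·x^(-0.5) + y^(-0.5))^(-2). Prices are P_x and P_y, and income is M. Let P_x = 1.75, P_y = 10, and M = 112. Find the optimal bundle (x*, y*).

x* = 39.7165, y* = 4.2496

MRS = MU_x/MU_y = 5·(y/x)^(1.5). Set equal to P_x/P_y.
Hence y/x = ((1/5)·P_x/P_y)^(1/(1.5)), i.e. raised to the 2/3 power.
Substitute y = (y/x)·x into the budget: x* = M/(P_x + P_y·(y/x)).
Numerically y/x = 0.106999, so x* = 112/(1.75 + 10·0.106999) = 39.7165 and y* = 0.106999·39.7165 = 4.2496.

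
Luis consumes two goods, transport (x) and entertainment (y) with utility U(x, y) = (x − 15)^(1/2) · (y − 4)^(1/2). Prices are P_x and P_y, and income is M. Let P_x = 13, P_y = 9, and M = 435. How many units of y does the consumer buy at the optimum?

y* = 15.3333

MRS = (y−4)/(x−15). Tangency with P_x/P_y gives y−4 = (P_x/P_y)·(x−15).
After buying the subsistence bundle (15, 4), a share 0.5 of the remaining income goes to x: x* = 15 + 0.5·(M − 15P_x − 4P_y)/P_x.
Discretionary income = 435 − 15·13 − 4·9 = 204; y* = 4 + 0.5·204/9 = 15.3333.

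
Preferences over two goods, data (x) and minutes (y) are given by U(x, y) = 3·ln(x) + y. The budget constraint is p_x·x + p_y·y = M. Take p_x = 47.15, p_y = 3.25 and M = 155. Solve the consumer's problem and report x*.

Set MRS = p_x/p_y: (3/x)/1 = p_x/p_y.
So x*(p_x,p_y) = 3·p_y/p_x, independent of income; and y* = (M − 3·p_y)/p_y.
At the given prices: x* = 3·3.25/47.15 = 0.2068.

x* = 0.2068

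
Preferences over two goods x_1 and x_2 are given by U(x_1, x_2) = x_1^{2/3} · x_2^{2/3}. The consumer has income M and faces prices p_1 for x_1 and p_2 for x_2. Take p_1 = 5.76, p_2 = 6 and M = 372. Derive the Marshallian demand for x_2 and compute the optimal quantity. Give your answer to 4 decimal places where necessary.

Tangency: MRS = x_2/x_1 = p_1/p_2.
So 2/3·p_2·x_2 = 2/3·p_1·x_1; combined with the budget, a share 0.5 of income goes to x_1.
Demand: x_1*(p_1,p_2,M) = 0.5·M/p_1 and x_2* = 0.5·M/p_2.
At p_1=5.76, p_2=6, M=372: x_2* = 0.5·372/6 = 31.

x_2* = 31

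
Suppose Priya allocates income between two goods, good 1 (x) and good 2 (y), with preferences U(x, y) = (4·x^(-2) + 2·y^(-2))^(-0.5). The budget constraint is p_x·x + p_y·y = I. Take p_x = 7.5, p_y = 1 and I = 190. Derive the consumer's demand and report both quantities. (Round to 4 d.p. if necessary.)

x* = 20.9861, y* = 32.6043

From the CES first-order condition, 2·(y/x)^(3) = p_x/p_y.
Solve for the ratio: y/x = [(1/2)·p_x/p_y]^(1/3).
With the ratio pinned down, the budget gives x* = I/(p_x + p_y·(y/x)) and y* = (y/x)·x*.
Numerically y/x = 1.553616, so x* = 190/(7.5 + 1·1.553616) = 20.9861 and y* = 1.553616·20.9861 = 32.6043.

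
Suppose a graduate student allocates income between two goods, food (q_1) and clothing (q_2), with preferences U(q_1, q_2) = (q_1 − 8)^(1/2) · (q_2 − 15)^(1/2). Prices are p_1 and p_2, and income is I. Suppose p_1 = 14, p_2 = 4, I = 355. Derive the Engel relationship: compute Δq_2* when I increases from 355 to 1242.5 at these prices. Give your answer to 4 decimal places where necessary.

This is Cobb-Douglas in (q_1−8, q_2−15): tangency gives 0.5·p_2·(q_2−15) = 0.5·p_1·(q_1−8).
Substituting into the budget: q_1* = 8 + 0.5·(I − 8·p_1 − 15·p_2)/p_1, and q_2* = 15 + 0.5·(…)/p_2.
Discretionary income = 355 − 8·14 − 15·4 = 183; q_2* = 15 + 0.5·183/4 = 37.875.
At I' = 1242.5: q_2* = 148.8125. Change: 148.8125 − 37.875 = 110.9375.

Δq_2* = 110.9375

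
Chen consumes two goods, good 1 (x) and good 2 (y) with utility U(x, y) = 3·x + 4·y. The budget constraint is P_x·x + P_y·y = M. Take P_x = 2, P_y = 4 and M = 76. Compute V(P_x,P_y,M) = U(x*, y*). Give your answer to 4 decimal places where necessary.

Linear utility — the consumer picks whichever good has higher MU/price: 3/2 = 1.5 vs 4/4 = 1.
x gives more utility per dollar, so spend all income on x: x* = M/P_x, y* = 0.
Numerically: x* = 38, y* = 0.
Utility at the optimum: U(38, 0) = 114.

V = 114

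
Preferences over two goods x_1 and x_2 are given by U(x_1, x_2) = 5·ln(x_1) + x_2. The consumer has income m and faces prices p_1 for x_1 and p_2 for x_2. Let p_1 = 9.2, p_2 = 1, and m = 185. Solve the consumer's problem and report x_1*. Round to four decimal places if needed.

x_1* = 0.5435

MU_x_1 = 5/x_1, MU_x_2 = 1. Tangency: 5/x_1 = p_1/p_2.
So x_1*(p_1,p_2) = 5·p_2/p_1, independent of income; and x_2* = (m − 5·p_2)/p_2.
At the given prices: x_1* = 5·1/9.2 = 0.5435.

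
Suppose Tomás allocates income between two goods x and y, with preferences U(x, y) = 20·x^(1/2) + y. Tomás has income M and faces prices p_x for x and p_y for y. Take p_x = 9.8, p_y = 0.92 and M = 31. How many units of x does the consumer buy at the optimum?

MU_x = 10/√x, MU_y = 1. Tangency: 10/√x = p_x/p_y.
Solve: √x = 10·p_y/p_x, so x*(p_x,p_y) = (10·p_y/p_x)², and y* = (M − p_x·x*)/p_y.
Plugging in: x* = (10·0.92/9.8)² = 0.8813.

x* = 0.8813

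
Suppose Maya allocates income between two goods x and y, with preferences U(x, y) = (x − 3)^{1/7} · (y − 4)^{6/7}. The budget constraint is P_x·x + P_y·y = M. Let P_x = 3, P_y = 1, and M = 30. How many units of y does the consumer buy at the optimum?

After buying the subsistence bundle (3, 4), a share 1/7 of the remaining income goes to x: x* = 3 + 1/7·(M − 3P_x − 4P_y)/P_x.
Discretionary income = 30 − 3·3 − 4·1 = 17; y* = 4 + 6/7·17/1 = 18.5714.

y* = 18.5714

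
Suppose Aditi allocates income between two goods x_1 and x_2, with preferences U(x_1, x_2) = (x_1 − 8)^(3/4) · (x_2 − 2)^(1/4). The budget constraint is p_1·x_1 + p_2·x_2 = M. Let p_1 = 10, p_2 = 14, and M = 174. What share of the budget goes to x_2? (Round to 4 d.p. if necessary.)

MRS = 3·(x_2−2)/(x_1−8). Tangency with p_1/p_2 gives x_2−2 = (1/3)·(p_1/p_2)·(x_1−8).
Substituting into the budget: x_1* = 8 + 0.75·(M − 8·p_1 − 2·p_2)/p_1, and x_2* = 2 + 0.25·(…)/p_2.
Discretionary income = 174 − 8·10 − 2·14 = 66; x_1* = 8 + 0.75·66/10 = 12.95; x_2* = 2 + 0.25·66/14 = 3.1786.
Expenditure on x_2: 14·3.1786 = 44.5; share = 0.2557.

share on x_2 = 0.2557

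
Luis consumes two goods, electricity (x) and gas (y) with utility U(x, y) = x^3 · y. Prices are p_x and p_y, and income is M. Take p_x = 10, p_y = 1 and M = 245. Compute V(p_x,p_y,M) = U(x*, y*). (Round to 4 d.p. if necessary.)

V = 380003.9722

MU_x/MU_y = (3·y)/(x); tangency sets this equal to p_x/p_y.
So 3·p_y·y = p_x·x; combined with the budget, a share 0.75 of income goes to x.
Demand: x*(p_x,p_y,M) = 0.75·M/p_x and y* = 0.25·M/p_y.
At p_x=10, p_y=1, M=245: x* = 0.75·245/10 = 18.375, y* = 61.25.
Utility at the optimum: U(18.375, 61.25) = 380003.9722.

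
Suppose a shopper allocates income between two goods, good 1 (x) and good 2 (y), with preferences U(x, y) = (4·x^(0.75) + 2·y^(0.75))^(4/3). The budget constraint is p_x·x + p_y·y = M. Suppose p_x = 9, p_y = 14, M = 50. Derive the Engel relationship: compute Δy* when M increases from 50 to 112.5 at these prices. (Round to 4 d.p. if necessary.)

Δy* = 0.0729

Numerically y/x = 0.010674, so x* = 50/(9 + 14·0.010674) = 5.4648 and y* = 0.010674·5.4648 = 0.0583.
At M' = 112.5: y* = 0.1312. Change: 0.1312 − 0.0583 = 0.0729.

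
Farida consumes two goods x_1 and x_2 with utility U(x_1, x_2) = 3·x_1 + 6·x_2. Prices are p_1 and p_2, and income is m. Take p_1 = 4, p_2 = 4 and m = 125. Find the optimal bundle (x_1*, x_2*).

x_2 gives more utility per dollar, so spend all income on x_2: x_2* = m/p_2, x_1* = 0.
Numerically: x_1* = 0, x_2* = 31.25.

x_1* = 0, x_2* = 31.25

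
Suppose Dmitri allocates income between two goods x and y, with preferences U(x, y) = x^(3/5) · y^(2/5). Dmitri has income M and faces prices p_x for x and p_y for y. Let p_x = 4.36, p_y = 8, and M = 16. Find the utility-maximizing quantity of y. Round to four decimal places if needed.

The MRS is (3/2)·y/x. Set MRS = p_x/p_y.
So 0.6·p_y·y = 0.4·p_x·x; combined with the budget, a share 0.6 of income goes to x.
Demand: x*(p_x,p_y,M) = 0.6·M/p_x and y* = 0.4·M/p_y.
At p_x=4.36, p_y=8, M=16: y* = 0.4·16/8 = 0.8.

y* = 0.8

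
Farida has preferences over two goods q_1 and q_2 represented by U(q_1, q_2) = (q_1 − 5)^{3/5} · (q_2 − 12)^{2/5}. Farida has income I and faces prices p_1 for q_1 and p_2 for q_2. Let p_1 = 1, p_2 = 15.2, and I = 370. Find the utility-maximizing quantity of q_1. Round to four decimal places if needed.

q_1* = 114.56

Let q_1' = q_1−5, q_2' = q_2−12. MRS = (3/2)·q_2'/q_1' = p_1/p_2.
After buying the subsistence bundle (5, 12), a share 0.6 of the remaining income goes to q_1: q_1* = 5 + 0.6·(I − 5p_1 − 12p_2)/p_1.
Discretionary income = 370 − 5·1 − 12·15.2 = 182.6; q_1* = 5 + 0.6·182.6/1 = 114.56.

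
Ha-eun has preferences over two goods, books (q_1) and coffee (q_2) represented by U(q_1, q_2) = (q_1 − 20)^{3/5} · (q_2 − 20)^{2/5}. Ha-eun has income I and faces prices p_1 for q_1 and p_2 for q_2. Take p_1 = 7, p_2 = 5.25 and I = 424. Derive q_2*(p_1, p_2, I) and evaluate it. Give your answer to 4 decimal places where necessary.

This is Cobb-Douglas in (q_1−20, q_2−20): tangency gives 0.6·p_2·(q_2−20) = 0.4·p_1·(q_1−20).
After buying the subsistence bundle (20, 20), a share 0.6 of the remaining income goes to q_1: q_1* = 20 + 0.6·(I − 20p_1 − 20p_2)/p_1.
Discretionary income = 424 − 20·7 − 20·5.25 = 179; q_2* = 20 + 0.4·179/5.25 = 33.6381.

q_2* = 33.6381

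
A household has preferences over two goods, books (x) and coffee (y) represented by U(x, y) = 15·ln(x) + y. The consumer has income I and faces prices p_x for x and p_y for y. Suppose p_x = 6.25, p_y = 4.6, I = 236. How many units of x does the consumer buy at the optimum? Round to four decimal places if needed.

x* = 11.04

Set MRS = p_x/p_y: (15/x)/1 = p_x/p_y.
So x*(p_x,p_y) = 15·p_y/p_x, independent of income; and y* = (I − 15·p_y)/p_y.
At the given prices: x* = 15·4.6/6.25 = 11.04.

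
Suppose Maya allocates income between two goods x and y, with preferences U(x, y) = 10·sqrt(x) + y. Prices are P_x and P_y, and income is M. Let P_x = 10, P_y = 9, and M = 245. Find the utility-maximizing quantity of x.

x* = 20.25

MU_x = 5/√x, MU_y = 1. Tangency: 5/√x = P_x/P_y.
Thus x* = (5·P_y/P_x)² — independent of M — with the rest of income spent on y.
Plugging in: x* = (5·9/10)² = 20.25.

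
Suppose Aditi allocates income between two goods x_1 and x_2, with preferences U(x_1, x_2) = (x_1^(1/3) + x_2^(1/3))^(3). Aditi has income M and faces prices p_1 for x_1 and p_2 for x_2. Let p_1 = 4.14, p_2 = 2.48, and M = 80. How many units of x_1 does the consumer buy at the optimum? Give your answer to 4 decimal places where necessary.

x_1* = 8.4308

From the CES first-order condition, (x_2/x_1)^(2/3) = p_1/p_2.
Hence x_2/x_1 = (p_1/p_2)^(1/(2/3)), i.e. raised to the 1.5 power.
With the ratio pinned down, the budget gives x_1* = M/(p_1 + p_2·(x_2/x_1)) and x_2* = (x_2/x_1)·x_1*.
Numerically x_2/x_1 = 2.156865, so x_1* = 80/(4.14 + 2.48·2.156865) = 8.4308.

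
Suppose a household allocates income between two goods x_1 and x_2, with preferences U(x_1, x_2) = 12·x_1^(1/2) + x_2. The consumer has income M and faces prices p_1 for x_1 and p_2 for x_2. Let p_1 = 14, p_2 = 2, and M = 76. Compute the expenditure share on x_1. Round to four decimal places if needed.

share on x_1 = 0.1353

Plugging in: x_1* = (6·2/14)² = 0.7347, x_2* = 32.8571.
Expenditure on x_1: 14·0.7347 = 10.2857; share = 0.1353.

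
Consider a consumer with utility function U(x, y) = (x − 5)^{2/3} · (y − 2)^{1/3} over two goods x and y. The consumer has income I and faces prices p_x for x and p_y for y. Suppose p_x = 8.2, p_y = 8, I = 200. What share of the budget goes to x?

Let x' = x−5, y' = y−2. MRS = 2·y'/x' = p_x/p_y.
Substituting into the budget: x* = 5 + 2/3·(I − 5·p_x − 2·p_y)/p_x, and y* = 2 + 1/3·(…)/p_y.
Discretionary income = 200 − 5·8.2 − 2·8 = 143; x* = 5 + 2/3·143/8.2 = 16.626; y* = 2 + 1/3·143/8 = 7.9583.
Expenditure on x: 8.2·16.626 = 136.3333; share = 0.6817.

share on x = 0.6817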